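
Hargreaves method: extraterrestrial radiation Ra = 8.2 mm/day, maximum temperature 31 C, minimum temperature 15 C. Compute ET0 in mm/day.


Tmean = (Tmax + Tmin)/2 = (31 + 15)/2 = 23.0
ET0 = 0.0023 * 8.2 * (23.0 + 17.8) * sqrt(31 - 15)
ET0 = 0.0023 * 8.2 * 40.8 * 4.000000

3.0780 mm/day


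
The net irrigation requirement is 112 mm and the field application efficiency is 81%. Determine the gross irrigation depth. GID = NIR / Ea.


Ea = 81% = 0.81
GID = NIR / Ea = 112 / 0.81 = 138.2716 mm

138.2716 mm


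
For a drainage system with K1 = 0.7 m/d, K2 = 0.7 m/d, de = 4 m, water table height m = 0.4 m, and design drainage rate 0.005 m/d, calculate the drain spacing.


S^2 = 8*K2*de*m/q + 4*K1*m^2/q
S^2 = 8*0.7*4*0.4/0.005 + 4*0.7*0.4^2/0.005
S = sqrt(1881.6000)

43.3774 m


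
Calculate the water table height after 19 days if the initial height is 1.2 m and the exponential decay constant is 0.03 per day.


m = m0 * exp(-k*t)
m = 1.2 * exp(-0.03 * 19)
m = 1.2 * exp(-0.5700)

0.6786 m


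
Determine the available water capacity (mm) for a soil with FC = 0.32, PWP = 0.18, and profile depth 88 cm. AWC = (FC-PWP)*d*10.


AWC = (FC - PWP) * d * 10
AWC = (0.32 - 0.18) * 88 * 10
AWC = 0.1400 * 88 * 10

123.2000 mm


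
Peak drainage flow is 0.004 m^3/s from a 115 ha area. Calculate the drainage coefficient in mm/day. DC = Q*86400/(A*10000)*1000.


DC = Q * 86400 / (A * 10000) * 1000
DC = 0.004 * 86400 / (115 * 10000) * 1000
DC = 345600.0000 / 1150000

0.3005 mm/day


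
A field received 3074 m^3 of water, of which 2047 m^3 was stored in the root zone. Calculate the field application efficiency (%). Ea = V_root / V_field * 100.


Ea = V_root / V_field * 100 = 2047 / 3074 * 100 = 66.5908%

66.5908 %


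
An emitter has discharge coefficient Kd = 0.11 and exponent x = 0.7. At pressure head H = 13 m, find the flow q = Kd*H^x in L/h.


q = Kd * H^x = 0.11 * 13^0.7 = 0.11 * 6.022272

0.6624 L/h


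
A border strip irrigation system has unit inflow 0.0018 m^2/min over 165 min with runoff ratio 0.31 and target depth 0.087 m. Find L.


L = q*t/((1+r)*Z)
L = 0.0018*165/((1+0.31)*0.087)
L = 0.297/0.11397

2.6059 m


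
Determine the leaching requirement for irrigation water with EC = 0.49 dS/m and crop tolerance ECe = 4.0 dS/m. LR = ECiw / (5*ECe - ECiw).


LR = ECiw / (5*ECe - ECiw)
LR = 0.49 / (5*4.0 - 0.49)
LR = 0.49 / 19.5100

0.0251


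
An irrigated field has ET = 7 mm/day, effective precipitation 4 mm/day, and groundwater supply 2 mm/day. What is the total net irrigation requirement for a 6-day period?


Daily deficit = ET - Pe - GW = 7 - 4 - 2 = 1 mm/day
NIR = 1 * 6 = 6 mm

6.0000 mm


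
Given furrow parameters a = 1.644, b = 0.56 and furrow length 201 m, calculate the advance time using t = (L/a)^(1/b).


t = (L/a)^(1/b)
t = (201/1.644)^(1/0.56)
t = 122.262774^(1/0.56)

5337.1714 min


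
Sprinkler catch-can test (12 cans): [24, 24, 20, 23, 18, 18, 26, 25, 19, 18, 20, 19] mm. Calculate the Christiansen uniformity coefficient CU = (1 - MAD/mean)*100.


mean = 21.166667 mm
MAD = 2.694444 mm
CU = (1 - 2.694444/21.166667)*100

87.2703 %


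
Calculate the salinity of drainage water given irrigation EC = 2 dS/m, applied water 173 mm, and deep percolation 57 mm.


EC_dw = EC_iw * D_iw / D_dw
EC_dw = 2 * 173 / 57
EC_dw = 346 / 57

6.0702 dS/m


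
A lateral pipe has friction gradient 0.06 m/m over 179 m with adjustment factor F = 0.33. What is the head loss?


hf = J * L * F = 0.06 * 179 * 0.33 = 3.5442 m

3.5442 m


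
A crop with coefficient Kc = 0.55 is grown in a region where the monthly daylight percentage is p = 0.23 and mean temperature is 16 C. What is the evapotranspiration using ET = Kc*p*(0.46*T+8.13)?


ET = Kc * p * (0.46*T + 8.13)
ET = 0.55 * 0.23 * (0.46*16 + 8.13)
ET = 0.55 * 0.23 * 15.4900

1.9595 mm/day


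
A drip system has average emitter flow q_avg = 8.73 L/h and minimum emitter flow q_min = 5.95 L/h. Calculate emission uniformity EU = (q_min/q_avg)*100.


EU = (q_min/q_avg)*100 = (5.95/8.73)*100 = 68.1558%

68.1558 %


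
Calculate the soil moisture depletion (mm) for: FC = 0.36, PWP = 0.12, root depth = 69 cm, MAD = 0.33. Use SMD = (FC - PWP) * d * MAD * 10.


SMD = (FC - PWP) * d * MAD * 10
SMD = (0.36 - 0.12) * 69 * 0.33 * 10
SMD = 0.2400 * 69 * 0.33 * 10

54.6480 mm


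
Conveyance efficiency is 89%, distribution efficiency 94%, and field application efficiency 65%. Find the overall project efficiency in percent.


Ec = 0.89, Eb = 0.94, Ea = 0.65
E = 0.89 * 0.94 * 0.65 * 100 = 54.3790%

54.3790 %


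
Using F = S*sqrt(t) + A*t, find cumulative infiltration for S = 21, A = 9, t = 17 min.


F = S*sqrt(t) + A*t
F = 21*sqrt(17) + 9*17
F = 21*4.123106 + 153

239.5852 mm


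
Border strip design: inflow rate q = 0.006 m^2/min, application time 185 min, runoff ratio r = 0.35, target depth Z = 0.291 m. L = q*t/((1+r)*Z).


L = q*t/((1+r)*Z)
L = 0.006*185/((1+0.35)*0.291)
L = 1.11/0.39285

2.8255 m


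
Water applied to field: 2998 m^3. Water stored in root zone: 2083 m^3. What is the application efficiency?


Ea = V_root / V_field * 100 = 2083 / 2998 * 100 = 69.4797%

69.4797 %


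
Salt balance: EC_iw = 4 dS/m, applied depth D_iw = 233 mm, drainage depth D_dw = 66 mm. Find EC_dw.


EC_dw = EC_iw * D_iw / D_dw
EC_dw = 4 * 233 / 66
EC_dw = 932 / 66

14.1212 dS/m


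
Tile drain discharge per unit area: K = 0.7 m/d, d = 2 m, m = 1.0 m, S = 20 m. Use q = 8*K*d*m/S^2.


q = 8*K*d*m/S^2
q = 8*0.7*2*1.0/20^2
q = 11.2000 / 400

0.0280 m/d


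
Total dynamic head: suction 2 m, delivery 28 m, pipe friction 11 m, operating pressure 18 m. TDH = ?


TDH = Hs + Hd + hf + Hp = 2 + 28 + 11 + 18 = 59

59 m


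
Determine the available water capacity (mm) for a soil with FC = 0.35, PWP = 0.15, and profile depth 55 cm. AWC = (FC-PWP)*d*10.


AWC = (FC - PWP) * d * 10
AWC = (0.35 - 0.15) * 55 * 10
AWC = 0.2000 * 55 * 10

110.0000 mm


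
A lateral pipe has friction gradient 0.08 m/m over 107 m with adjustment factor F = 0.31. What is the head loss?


hf = J * L * F = 0.08 * 107 * 0.31 = 2.6536 m

2.6536 m


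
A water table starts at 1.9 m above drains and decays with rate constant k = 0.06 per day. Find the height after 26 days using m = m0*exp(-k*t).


m = m0 * exp(-k*t)
m = 1.9 * exp(-0.06 * 26)
m = 1.9 * exp(-1.5600)

0.3993 m


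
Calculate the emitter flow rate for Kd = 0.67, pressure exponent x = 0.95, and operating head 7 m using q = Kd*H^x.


q = Kd * H^x = 0.67 * 7^0.95 = 0.67 * 6.351015

4.2552 L/h


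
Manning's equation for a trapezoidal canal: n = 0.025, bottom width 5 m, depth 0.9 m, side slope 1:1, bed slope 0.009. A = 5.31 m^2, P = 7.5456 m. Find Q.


R = A/P = 5.31/7.5456 = 0.703721
Q = (1/0.025) * 5.31 * 0.703721^(2/3) * 0.009^0.5

15.9420 m^3/s


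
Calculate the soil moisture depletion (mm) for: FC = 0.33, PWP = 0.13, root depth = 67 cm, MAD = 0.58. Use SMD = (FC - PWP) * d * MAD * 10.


SMD = (FC - PWP) * d * MAD * 10
SMD = (0.33 - 0.13) * 67 * 0.58 * 10
SMD = 0.2000 * 67 * 0.58 * 10

77.7200 mm


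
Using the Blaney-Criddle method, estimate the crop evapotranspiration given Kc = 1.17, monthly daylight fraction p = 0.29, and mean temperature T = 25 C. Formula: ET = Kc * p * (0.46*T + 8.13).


ET = Kc * p * (0.46*T + 8.13)
ET = 1.17 * 0.29 * (0.46*25 + 8.13)
ET = 1.17 * 0.29 * 19.6300

6.6605 mm/day


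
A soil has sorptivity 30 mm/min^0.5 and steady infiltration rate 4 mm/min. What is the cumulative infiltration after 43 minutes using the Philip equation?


F = S*sqrt(t) + A*t
F = 30*sqrt(43) + 4*43
F = 30*6.557439 + 172

368.7232 mm


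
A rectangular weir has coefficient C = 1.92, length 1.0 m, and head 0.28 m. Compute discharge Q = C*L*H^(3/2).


Q = C * L * H^(3/2) = 1.92 * 1.0 * 0.28^1.5 = 1.92 * 1.0 * 0.148162

0.2845 m^3/s


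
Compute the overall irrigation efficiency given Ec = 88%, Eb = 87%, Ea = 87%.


Ec = 0.88, Eb = 0.87, Ea = 0.87
E = 0.88 * 0.87 * 0.87 * 100 = 66.6072%

66.6072 %


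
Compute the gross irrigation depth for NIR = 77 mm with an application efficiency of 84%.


Ea = 84% = 0.84
GID = NIR / Ea = 77 / 0.84 = 91.6667 mm

91.6667 mm


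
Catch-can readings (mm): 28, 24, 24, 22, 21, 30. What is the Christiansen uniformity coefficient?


mean = 24.833333 mm
MAD = 2.777778 mm
CU = (1 - 2.777778/24.833333)*100

88.8143 %


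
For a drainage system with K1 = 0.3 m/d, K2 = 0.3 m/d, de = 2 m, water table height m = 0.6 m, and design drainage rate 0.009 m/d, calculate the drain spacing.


S^2 = 8*K2*de*m/q + 4*K1*m^2/q
S^2 = 8*0.3*2*0.6/0.009 + 4*0.3*0.6^2/0.009
S = sqrt(368.0000)

19.1833 m


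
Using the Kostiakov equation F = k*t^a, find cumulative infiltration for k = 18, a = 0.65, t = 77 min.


F = k * t^a = 18 * 77^0.65
F = 18 * 16.835227

303.0341 mm


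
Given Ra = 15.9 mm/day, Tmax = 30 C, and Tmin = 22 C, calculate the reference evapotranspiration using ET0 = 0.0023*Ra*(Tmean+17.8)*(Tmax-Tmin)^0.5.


Tmean = (Tmax + Tmin)/2 = (30 + 22)/2 = 26.0
ET0 = 0.0023 * 15.9 * (26.0 + 17.8) * sqrt(30 - 22)
ET0 = 0.0023 * 15.9 * 43.8 * 2.828427

4.5305 mm/day


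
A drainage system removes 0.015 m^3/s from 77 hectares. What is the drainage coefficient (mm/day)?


DC = Q * 86400 / (A * 10000) * 1000
DC = 0.015 * 86400 / (77 * 10000) * 1000
DC = 1296000.0000 / 770000

1.6831 mm/day


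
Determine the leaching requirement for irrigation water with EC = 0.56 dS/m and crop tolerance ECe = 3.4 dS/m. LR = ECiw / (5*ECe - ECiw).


LR = ECiw / (5*ECe - ECiw)
LR = 0.56 / (5*3.4 - 0.56)
LR = 0.56 / 16.4400

0.0341


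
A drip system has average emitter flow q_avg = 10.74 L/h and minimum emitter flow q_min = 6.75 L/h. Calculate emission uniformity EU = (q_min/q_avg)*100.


EU = (q_min/q_avg)*100 = (6.75/10.74)*100 = 62.8492%

62.8492 %


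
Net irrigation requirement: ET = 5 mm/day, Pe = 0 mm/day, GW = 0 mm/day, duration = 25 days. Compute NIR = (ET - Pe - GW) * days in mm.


Daily deficit = ET - Pe - GW = 5 - 0 - 0 = 5 mm/day
NIR = 5 * 25 = 125 mm

125.0000 mm


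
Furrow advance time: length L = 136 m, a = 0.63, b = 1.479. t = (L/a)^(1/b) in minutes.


t = (L/a)^(1/b)
t = (136/0.63)^(1/1.479)
t = 215.873016^(1/1.479)

37.8641 min


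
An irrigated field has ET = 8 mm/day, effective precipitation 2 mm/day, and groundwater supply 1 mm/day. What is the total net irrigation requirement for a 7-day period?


Daily deficit = ET - Pe - GW = 8 - 2 - 1 = 5 mm/day
NIR = 5 * 7 = 35 mm

35.0000 mm


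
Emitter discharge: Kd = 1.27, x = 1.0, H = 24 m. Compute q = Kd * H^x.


q = Kd * H^x = 1.27 * 24^1.0 = 1.27 * 24.000000

30.4800 L/h


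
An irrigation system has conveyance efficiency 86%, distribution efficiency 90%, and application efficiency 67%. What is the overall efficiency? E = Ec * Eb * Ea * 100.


Ec = 0.86, Eb = 0.9, Ea = 0.67
E = 0.86 * 0.9 * 0.67 * 100 = 51.8580%

51.8580 %


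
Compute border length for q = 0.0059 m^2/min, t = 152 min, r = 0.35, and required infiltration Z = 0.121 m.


L = q*t/((1+r)*Z)
L = 0.0059*152/((1+0.35)*0.121)
L = 0.8968/0.16335

5.4901 m


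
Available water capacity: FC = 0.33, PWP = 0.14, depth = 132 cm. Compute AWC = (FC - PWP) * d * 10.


AWC = (FC - PWP) * d * 10
AWC = (0.33 - 0.14) * 132 * 10
AWC = 0.1900 * 132 * 10

250.8000 mm


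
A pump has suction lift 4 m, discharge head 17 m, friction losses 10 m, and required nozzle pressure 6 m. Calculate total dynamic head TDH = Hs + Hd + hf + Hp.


TDH = Hs + Hd + hf + Hp = 4 + 17 + 10 + 6 = 37

37 m


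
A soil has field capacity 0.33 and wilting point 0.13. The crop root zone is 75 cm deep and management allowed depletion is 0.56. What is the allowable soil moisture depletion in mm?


SMD = (FC - PWP) * d * MAD * 10
SMD = (0.33 - 0.13) * 75 * 0.56 * 10
SMD = 0.2000 * 75 * 0.56 * 10

84.0000 mm


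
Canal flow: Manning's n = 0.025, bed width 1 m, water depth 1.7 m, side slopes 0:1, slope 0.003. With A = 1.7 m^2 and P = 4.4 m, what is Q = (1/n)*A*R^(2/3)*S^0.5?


R = A/P = 1.7/4.4 = 0.386364
Q = (1/0.025) * 1.7 * 0.386364^(2/3) * 0.003^0.5

1.9758 m^3/s


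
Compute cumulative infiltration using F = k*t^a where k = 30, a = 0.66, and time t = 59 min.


F = k * t^a = 30 * 59^0.66
F = 30 * 14.748992

442.4698 mm


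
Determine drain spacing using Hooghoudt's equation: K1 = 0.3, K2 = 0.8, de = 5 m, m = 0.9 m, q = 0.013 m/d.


S^2 = 8*K2*de*m/q + 4*K1*m^2/q
S^2 = 8*0.8*5*0.9/0.013 + 4*0.3*0.9^2/0.013
S = sqrt(2290.1538)

47.8556 m


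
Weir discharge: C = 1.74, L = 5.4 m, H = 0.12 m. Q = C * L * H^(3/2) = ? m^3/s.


Q = C * L * H^(3/2) = 1.74 * 5.4 * 0.12^1.5 = 1.74 * 5.4 * 0.041569

0.3906 m^3/s


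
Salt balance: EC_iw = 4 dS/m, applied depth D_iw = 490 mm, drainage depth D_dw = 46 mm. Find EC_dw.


EC_dw = EC_iw * D_iw / D_dw
EC_dw = 4 * 490 / 46
EC_dw = 1960 / 46

42.6087 dS/m


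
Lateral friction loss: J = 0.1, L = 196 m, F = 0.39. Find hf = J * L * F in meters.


hf = J * L * F = 0.1 * 196 * 0.39 = 7.6440 m

7.6440 m


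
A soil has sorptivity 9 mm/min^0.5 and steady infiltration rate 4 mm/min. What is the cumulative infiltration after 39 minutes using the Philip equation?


F = S*sqrt(t) + A*t
F = 9*sqrt(39) + 4*39
F = 9*6.244998 + 156

212.2050 mm


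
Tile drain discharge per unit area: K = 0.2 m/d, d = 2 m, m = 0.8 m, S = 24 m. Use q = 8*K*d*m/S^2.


q = 8*K*d*m/S^2
q = 8*0.2*2*0.8/24^2
q = 2.5600 / 576

0.0044 m/d


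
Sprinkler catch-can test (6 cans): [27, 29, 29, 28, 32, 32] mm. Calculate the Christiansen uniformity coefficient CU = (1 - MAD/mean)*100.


mean = 29.500000 mm
MAD = 1.666667 mm
CU = (1 - 1.666667/29.500000)*100

94.3503 %


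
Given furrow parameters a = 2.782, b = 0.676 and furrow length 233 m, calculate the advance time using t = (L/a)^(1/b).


t = (L/a)^(1/b)
t = (233/2.782)^(1/0.676)
t = 83.752696^(1/0.676)

699.3149 min


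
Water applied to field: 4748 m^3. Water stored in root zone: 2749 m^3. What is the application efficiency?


Ea = V_root / V_field * 100 = 2749 / 4748 * 100 = 57.8981%

57.8981 %


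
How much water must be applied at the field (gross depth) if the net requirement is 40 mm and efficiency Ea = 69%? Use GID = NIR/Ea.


Ea = 69% = 0.69
GID = NIR / Ea = 40 / 0.69 = 57.9710 mm

57.9710 mm


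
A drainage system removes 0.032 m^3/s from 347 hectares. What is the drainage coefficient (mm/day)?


DC = Q * 86400 / (A * 10000) * 1000
DC = 0.032 * 86400 / (347 * 10000) * 1000
DC = 2764800.0000 / 3470000

0.7968 mm/day


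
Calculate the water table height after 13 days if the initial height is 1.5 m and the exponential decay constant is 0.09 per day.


m = m0 * exp(-k*t)
m = 1.5 * exp(-0.09 * 13)
m = 1.5 * exp(-1.1700)

0.4656 m


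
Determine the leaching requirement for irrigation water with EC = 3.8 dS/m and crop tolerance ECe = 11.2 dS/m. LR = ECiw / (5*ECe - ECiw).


LR = ECiw / (5*ECe - ECiw)
LR = 3.8 / (5*11.2 - 3.8)
LR = 3.8 / 52.2000

0.0728


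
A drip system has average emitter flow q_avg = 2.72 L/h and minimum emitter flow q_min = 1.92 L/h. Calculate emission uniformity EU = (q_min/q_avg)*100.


EU = (q_min/q_avg)*100 = (1.92/2.72)*100 = 70.5882%

70.5882 %


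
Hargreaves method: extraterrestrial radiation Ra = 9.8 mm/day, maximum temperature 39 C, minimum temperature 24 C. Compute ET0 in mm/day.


Tmean = (Tmax + Tmin)/2 = (39 + 24)/2 = 31.5
ET0 = 0.0023 * 9.8 * (31.5 + 17.8) * sqrt(39 - 24)
ET0 = 0.0023 * 9.8 * 49.3 * 3.872983

4.3037 mm/day


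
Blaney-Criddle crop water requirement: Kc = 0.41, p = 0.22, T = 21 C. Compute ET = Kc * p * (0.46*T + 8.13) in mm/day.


ET = Kc * p * (0.46*T + 8.13)
ET = 0.41 * 0.22 * (0.46*21 + 8.13)
ET = 0.41 * 0.22 * 17.7900

1.6047 mm/day


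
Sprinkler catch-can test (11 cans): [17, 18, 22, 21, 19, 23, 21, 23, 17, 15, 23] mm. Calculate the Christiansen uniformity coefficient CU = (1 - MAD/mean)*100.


mean = 19.909091 mm
MAD = 2.462810 mm
CU = (1 - 2.462810/19.909091)*100

87.6297 %


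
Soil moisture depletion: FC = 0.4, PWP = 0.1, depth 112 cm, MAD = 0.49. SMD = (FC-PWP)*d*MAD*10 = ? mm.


SMD = (FC - PWP) * d * MAD * 10
SMD = (0.4 - 0.1) * 112 * 0.49 * 10
SMD = 0.3000 * 112 * 0.49 * 10

164.6400 mm


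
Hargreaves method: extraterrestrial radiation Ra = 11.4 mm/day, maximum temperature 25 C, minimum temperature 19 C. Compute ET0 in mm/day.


Tmean = (Tmax + Tmin)/2 = (25 + 19)/2 = 22.0
ET0 = 0.0023 * 11.4 * (22.0 + 17.8) * sqrt(25 - 19)
ET0 = 0.0023 * 11.4 * 39.8 * 2.449490

2.5562 mm/day


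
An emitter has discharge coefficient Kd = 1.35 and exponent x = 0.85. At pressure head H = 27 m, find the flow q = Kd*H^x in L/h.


q = Kd * H^x = 1.35 * 27^0.85 = 1.35 * 16.468695

22.2327 L/h


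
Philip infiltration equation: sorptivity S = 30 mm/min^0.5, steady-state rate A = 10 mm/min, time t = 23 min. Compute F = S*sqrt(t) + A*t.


F = S*sqrt(t) + A*t
F = 30*sqrt(23) + 10*23
F = 30*4.795832 + 230

373.8750 mm


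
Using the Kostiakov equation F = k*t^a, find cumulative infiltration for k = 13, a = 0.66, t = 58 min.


F = k * t^a = 13 * 58^0.66
F = 13 * 14.583524

189.5858 mm


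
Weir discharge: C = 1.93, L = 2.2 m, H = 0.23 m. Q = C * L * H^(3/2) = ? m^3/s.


Q = C * L * H^(3/2) = 1.93 * 2.2 * 0.23^1.5 = 1.93 * 2.2 * 0.110304

0.4684 m^3/s


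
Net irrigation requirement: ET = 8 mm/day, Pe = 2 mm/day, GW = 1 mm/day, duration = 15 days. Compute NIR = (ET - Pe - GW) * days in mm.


Daily deficit = ET - Pe - GW = 8 - 2 - 1 = 5 mm/day
NIR = 5 * 15 = 75 mm

75.0000 mm


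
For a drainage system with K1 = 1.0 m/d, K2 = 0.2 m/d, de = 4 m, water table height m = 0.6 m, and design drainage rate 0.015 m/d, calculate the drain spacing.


S^2 = 8*K2*de*m/q + 4*K1*m^2/q
S^2 = 8*0.2*4*0.6/0.015 + 4*1.0*0.6^2/0.015
S = sqrt(352.0000)

18.7617 m


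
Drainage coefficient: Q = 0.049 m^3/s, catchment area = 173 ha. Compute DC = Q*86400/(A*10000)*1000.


DC = Q * 86400 / (A * 10000) * 1000
DC = 0.049 * 86400 / (173 * 10000) * 1000
DC = 4233600.0000 / 1730000

2.4472 mm/day


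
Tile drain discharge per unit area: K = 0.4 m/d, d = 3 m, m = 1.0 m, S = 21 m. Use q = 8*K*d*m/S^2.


q = 8*K*d*m/S^2
q = 8*0.4*3*1.0/21^2
q = 9.6000 / 441

0.0218 m/d


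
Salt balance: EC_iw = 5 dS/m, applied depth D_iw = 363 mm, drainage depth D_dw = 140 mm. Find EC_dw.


EC_dw = EC_iw * D_iw / D_dw
EC_dw = 5 * 363 / 140
EC_dw = 1815 / 140

12.9643 dS/m


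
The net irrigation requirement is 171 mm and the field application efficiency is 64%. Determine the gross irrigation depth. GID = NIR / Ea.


Ea = 64% = 0.64
GID = NIR / Ea = 171 / 0.64 = 267.1875 mm

267.1875 mm


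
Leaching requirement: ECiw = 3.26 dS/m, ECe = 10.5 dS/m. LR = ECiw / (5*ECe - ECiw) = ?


LR = ECiw / (5*ECe - ECiw)
LR = 3.26 / (5*10.5 - 3.26)
LR = 3.26 / 49.2400

0.0662


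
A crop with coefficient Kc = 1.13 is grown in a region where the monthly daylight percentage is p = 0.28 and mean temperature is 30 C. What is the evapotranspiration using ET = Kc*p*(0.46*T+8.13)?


ET = Kc * p * (0.46*T + 8.13)
ET = 1.13 * 0.28 * (0.46*30 + 8.13)
ET = 1.13 * 0.28 * 21.9300

6.9387 mm/day


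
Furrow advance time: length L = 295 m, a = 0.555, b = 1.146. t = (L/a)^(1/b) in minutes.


t = (L/a)^(1/b)
t = (295/0.555)^(1/1.146)
t = 531.531532^(1/1.146)

238.9448 min


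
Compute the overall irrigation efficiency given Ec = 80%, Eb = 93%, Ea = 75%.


Ec = 0.8, Eb = 0.93, Ea = 0.75
E = 0.8 * 0.93 * 0.75 * 100 = 55.8000%

55.8000 %


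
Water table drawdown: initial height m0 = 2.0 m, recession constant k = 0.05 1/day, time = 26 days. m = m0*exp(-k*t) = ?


m = m0 * exp(-k*t)
m = 2.0 * exp(-0.05 * 26)
m = 2.0 * exp(-1.3000)

0.5451 m


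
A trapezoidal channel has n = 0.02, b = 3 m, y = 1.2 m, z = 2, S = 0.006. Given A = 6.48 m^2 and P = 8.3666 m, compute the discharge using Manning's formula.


R = A/P = 6.48/8.3666 = 0.774508
Q = (1/0.02) * 6.48 * 0.774508^(2/3) * 0.006^0.5

21.1660 m^3/s


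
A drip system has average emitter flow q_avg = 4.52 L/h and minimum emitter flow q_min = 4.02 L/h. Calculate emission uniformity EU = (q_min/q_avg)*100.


EU = (q_min/q_avg)*100 = (4.02/4.52)*100 = 88.9381%

88.9381 %


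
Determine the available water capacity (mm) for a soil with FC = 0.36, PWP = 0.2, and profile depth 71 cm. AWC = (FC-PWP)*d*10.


AWC = (FC - PWP) * d * 10
AWC = (0.36 - 0.2) * 71 * 10
AWC = 0.1600 * 71 * 10

113.6000 mm


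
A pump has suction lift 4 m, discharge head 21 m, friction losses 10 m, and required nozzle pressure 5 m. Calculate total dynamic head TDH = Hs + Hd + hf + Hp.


TDH = Hs + Hd + hf + Hp = 4 + 21 + 10 + 5 = 40

40 m


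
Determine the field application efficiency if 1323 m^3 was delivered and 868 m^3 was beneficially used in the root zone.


Ea = V_root / V_field * 100 = 868 / 1323 * 100 = 65.6085%

65.6085 %


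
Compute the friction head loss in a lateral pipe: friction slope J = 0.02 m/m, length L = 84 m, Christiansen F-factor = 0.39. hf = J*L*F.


hf = J * L * F = 0.02 * 84 * 0.39 = 0.6552 m

0.6552 m


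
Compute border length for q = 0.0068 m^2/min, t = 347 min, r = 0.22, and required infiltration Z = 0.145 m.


L = q*t/((1+r)*Z)
L = 0.0068*347/((1+0.22)*0.145)
L = 2.3596/0.1769

13.3386 m


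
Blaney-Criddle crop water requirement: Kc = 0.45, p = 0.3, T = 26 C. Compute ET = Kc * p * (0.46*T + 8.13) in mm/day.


ET = Kc * p * (0.46*T + 8.13)
ET = 0.45 * 0.3 * (0.46*26 + 8.13)
ET = 0.45 * 0.3 * 20.0900

2.7122 mm/day


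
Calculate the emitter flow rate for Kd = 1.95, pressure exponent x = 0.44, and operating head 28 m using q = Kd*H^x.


q = Kd * H^x = 1.95 * 28^0.44 = 1.95 * 4.332609

8.4486 L/h


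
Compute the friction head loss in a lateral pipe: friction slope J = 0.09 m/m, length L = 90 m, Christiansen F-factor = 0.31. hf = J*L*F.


hf = J * L * F = 0.09 * 90 * 0.31 = 2.5110 m

2.5110 m


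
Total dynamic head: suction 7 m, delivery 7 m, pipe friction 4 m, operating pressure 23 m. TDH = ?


TDH = Hs + Hd + hf + Hp = 7 + 7 + 4 + 23 = 41

41 m


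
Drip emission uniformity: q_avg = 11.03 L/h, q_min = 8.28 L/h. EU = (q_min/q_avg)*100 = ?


EU = (q_min/q_avg)*100 = (8.28/11.03)*100 = 75.0680%

75.0680 %


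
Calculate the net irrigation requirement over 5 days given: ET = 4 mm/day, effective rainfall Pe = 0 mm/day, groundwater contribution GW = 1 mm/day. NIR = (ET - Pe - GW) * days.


Daily deficit = ET - Pe - GW = 4 - 0 - 1 = 3 mm/day
NIR = 3 * 5 = 15 mm

15.0000 mm


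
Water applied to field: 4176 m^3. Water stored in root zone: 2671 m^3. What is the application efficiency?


Ea = V_root / V_field * 100 = 2671 / 4176 * 100 = 63.9607%

63.9607 %


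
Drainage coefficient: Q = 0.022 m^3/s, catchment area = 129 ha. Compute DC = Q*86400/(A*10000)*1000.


DC = Q * 86400 / (A * 10000) * 1000
DC = 0.022 * 86400 / (129 * 10000) * 1000
DC = 1900800.0000 / 1290000

1.4735 mm/day


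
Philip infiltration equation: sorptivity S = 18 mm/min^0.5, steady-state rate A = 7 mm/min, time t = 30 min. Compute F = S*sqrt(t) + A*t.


F = S*sqrt(t) + A*t
F = 18*sqrt(30) + 7*30
F = 18*5.477226 + 210

308.5901 mm


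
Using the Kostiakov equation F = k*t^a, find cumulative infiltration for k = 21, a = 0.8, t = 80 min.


F = k * t^a = 21 * 80^0.8
F = 21 * 33.302128

699.3447 mm


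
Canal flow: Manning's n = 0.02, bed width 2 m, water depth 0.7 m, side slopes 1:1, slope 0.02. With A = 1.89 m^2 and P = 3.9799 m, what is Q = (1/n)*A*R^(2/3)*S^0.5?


R = A/P = 1.89/3.9799 = 0.474886
Q = (1/0.02) * 1.89 * 0.474886^(2/3) * 0.02^0.5

8.1347 m^3/s


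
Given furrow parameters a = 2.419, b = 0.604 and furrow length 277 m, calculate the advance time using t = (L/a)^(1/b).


t = (L/a)^(1/b)
t = (277/2.419)^(1/0.604)
t = 114.510128^(1/0.604)

2562.6067 min


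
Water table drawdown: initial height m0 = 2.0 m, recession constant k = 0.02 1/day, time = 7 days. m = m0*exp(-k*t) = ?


m = m0 * exp(-k*t)
m = 2.0 * exp(-0.02 * 7)
m = 2.0 * exp(-0.1400)

1.7387 m


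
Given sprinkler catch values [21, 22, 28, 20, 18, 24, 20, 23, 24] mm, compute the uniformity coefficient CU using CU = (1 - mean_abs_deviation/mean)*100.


mean = 22.222222 mm
MAD = 2.246914 mm
CU = (1 - 2.246914/22.222222)*100

89.8889 %


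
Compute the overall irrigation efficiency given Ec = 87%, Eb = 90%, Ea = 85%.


Ec = 0.87, Eb = 0.9, Ea = 0.85
E = 0.87 * 0.9 * 0.85 * 100 = 66.5550%

66.5550 %


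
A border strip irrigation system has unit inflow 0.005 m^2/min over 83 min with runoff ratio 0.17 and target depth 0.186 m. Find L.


L = q*t/((1+r)*Z)
L = 0.005*83/((1+0.17)*0.186)
L = 0.415/0.21762

1.9070 m


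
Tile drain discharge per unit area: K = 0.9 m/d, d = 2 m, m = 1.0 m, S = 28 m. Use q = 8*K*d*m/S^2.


q = 8*K*d*m/S^2
q = 8*0.9*2*1.0/28^2
q = 14.4000 / 784

0.0184 m/d


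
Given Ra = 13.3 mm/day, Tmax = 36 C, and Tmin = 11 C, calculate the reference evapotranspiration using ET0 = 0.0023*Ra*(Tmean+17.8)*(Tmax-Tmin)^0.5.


Tmean = (Tmax + Tmin)/2 = (36 + 11)/2 = 23.5
ET0 = 0.0023 * 13.3 * (23.5 + 17.8) * sqrt(36 - 11)
ET0 = 0.0023 * 13.3 * 41.3 * 5.000000

6.3168 mm/day


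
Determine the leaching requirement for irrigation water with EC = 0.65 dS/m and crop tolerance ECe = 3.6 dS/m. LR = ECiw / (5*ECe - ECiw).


LR = ECiw / (5*ECe - ECiw)
LR = 0.65 / (5*3.6 - 0.65)
LR = 0.65 / 17.3500

0.0375


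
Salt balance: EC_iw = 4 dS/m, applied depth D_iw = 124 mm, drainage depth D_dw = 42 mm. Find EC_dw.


EC_dw = EC_iw * D_iw / D_dw
EC_dw = 4 * 124 / 42
EC_dw = 496 / 42

11.8095 dS/m


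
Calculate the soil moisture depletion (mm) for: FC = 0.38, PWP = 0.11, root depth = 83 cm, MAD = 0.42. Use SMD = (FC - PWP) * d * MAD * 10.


SMD = (FC - PWP) * d * MAD * 10
SMD = (0.38 - 0.11) * 83 * 0.42 * 10
SMD = 0.2700 * 83 * 0.42 * 10

94.1220 mm


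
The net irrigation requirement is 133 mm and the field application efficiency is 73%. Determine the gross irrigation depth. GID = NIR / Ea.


Ea = 73% = 0.73
GID = NIR / Ea = 133 / 0.73 = 182.1918 mm

182.1918 mm


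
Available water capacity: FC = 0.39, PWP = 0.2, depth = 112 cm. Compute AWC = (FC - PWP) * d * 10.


AWC = (FC - PWP) * d * 10
AWC = (0.39 - 0.2) * 112 * 10
AWC = 0.1900 * 112 * 10

212.8000 mm


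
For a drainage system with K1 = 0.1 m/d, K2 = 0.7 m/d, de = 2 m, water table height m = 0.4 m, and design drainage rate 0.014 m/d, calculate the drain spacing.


S^2 = 8*K2*de*m/q + 4*K1*m^2/q
S^2 = 8*0.7*2*0.4/0.014 + 4*0.1*0.4^2/0.014
S = sqrt(324.5714)

18.0159 m


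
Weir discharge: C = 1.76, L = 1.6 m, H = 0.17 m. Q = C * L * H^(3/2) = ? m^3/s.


Q = C * L * H^(3/2) = 1.76 * 1.6 * 0.17^1.5 = 1.76 * 1.6 * 0.070093

0.1974 m^3/s


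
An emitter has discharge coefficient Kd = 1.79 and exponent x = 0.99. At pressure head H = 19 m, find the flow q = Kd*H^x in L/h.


q = Kd * H^x = 1.79 * 19^0.99 = 1.79 * 18.448713

33.0232 L/h


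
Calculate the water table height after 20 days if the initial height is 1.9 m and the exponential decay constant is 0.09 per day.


m = m0 * exp(-k*t)
m = 1.9 * exp(-0.09 * 20)
m = 1.9 * exp(-1.8000)

0.3141 m


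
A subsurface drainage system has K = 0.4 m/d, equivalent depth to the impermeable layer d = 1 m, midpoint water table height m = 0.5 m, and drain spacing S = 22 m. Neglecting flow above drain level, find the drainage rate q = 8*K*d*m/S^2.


q = 8*K*d*m/S^2
q = 8*0.4*1*0.5/22^2
q = 1.6000 / 484

0.0033 m/d


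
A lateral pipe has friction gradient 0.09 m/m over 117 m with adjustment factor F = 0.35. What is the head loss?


hf = J * L * F = 0.09 * 117 * 0.35 = 3.6855 m

3.6855 m


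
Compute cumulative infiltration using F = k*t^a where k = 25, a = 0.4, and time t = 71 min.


F = k * t^a = 25 * 71^0.4
F = 25 * 5.501782

137.5446 mm


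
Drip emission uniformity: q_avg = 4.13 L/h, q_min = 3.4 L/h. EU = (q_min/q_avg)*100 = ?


EU = (q_min/q_avg)*100 = (3.4/4.13)*100 = 82.3245%

82.3245 %


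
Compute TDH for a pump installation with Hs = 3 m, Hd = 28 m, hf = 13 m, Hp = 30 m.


TDH = Hs + Hd + hf + Hp = 3 + 28 + 13 + 30 = 74

74 m


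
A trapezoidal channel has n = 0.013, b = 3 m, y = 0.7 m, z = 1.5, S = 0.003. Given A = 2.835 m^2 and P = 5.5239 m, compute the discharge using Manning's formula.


R = A/P = 2.835/5.5239 = 0.513224
Q = (1/0.013) * 2.835 * 0.513224^(2/3) * 0.003^0.5

7.6567 m^3/s


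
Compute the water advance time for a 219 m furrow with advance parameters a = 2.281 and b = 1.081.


t = (L/a)^(1/b)
t = (219/2.281)^(1/1.081)
t = 96.010522^(1/1.081)

68.1997 min


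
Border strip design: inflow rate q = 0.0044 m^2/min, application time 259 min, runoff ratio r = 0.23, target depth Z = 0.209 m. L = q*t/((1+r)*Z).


L = q*t/((1+r)*Z)
L = 0.0044*259/((1+0.23)*0.209)
L = 1.1396/0.25707

4.4330 m


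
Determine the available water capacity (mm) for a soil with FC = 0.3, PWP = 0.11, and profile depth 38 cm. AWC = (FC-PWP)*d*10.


AWC = (FC - PWP) * d * 10
AWC = (0.3 - 0.11) * 38 * 10
AWC = 0.1900 * 38 * 10

72.2000 mm


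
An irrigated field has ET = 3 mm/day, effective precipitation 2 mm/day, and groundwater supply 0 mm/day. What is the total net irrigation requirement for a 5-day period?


Daily deficit = ET - Pe - GW = 3 - 2 - 0 = 1 mm/day
NIR = 1 * 5 = 5 mm

5.0000 mm


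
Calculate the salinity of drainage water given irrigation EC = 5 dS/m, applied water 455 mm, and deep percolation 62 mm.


EC_dw = EC_iw * D_iw / D_dw
EC_dw = 5 * 455 / 62
EC_dw = 2275 / 62

36.6935 dS/m


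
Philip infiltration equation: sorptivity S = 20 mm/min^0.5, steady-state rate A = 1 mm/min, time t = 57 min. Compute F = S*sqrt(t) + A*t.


F = S*sqrt(t) + A*t
F = 20*sqrt(57) + 1*57
F = 20*7.549834 + 57

207.9967 mm


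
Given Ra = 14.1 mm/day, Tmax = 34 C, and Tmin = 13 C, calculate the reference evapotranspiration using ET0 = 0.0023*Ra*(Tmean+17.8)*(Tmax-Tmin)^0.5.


Tmean = (Tmax + Tmin)/2 = (34 + 13)/2 = 23.5
ET0 = 0.0023 * 14.1 * (23.5 + 17.8) * sqrt(34 - 13)
ET0 = 0.0023 * 14.1 * 41.3 * 4.582576

6.1377 mm/day


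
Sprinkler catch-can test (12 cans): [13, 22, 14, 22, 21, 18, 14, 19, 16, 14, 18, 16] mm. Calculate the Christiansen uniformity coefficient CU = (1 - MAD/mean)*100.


mean = 17.250000 mm
MAD = 2.750000 mm
CU = (1 - 2.750000/17.250000)*100

84.0580 %


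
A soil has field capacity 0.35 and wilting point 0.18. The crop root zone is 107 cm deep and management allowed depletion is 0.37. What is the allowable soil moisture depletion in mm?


SMD = (FC - PWP) * d * MAD * 10
SMD = (0.35 - 0.18) * 107 * 0.37 * 10
SMD = 0.1700 * 107 * 0.37 * 10

67.3030 mm


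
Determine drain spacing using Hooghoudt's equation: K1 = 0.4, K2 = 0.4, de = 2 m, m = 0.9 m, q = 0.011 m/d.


S^2 = 8*K2*de*m/q + 4*K1*m^2/q
S^2 = 8*0.4*2*0.9/0.011 + 4*0.4*0.9^2/0.011
S = sqrt(641.4545)

25.3270 m


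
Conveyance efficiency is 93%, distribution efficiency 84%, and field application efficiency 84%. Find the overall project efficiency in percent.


Ec = 0.93, Eb = 0.84, Ea = 0.84
E = 0.93 * 0.84 * 0.84 * 100 = 65.6208%

65.6208 %


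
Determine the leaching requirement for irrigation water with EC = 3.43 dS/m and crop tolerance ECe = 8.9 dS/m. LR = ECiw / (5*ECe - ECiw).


LR = ECiw / (5*ECe - ECiw)
LR = 3.43 / (5*8.9 - 3.43)
LR = 3.43 / 41.0700

0.0835


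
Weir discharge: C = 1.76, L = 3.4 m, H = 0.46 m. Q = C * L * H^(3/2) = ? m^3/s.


Q = C * L * H^(3/2) = 1.76 * 3.4 * 0.46^1.5 = 1.76 * 3.4 * 0.311987

1.8669 m^3/s


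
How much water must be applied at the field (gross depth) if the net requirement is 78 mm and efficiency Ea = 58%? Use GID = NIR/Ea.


Ea = 58% = 0.58
GID = NIR / Ea = 78 / 0.58 = 134.4828 mm

134.4828 mm


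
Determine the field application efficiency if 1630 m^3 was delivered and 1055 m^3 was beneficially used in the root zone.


Ea = V_root / V_field * 100 = 1055 / 1630 * 100 = 64.7239%

64.7239 %


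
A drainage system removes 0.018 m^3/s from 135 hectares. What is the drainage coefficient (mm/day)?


DC = Q * 86400 / (A * 10000) * 1000
DC = 0.018 * 86400 / (135 * 10000) * 1000
DC = 1555200.0000 / 1350000

1.1520 mm/day


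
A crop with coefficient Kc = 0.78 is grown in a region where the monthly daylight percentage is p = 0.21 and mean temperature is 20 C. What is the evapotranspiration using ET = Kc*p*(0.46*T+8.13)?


ET = Kc * p * (0.46*T + 8.13)
ET = 0.78 * 0.21 * (0.46*20 + 8.13)
ET = 0.78 * 0.21 * 17.3300

2.8387 mm/day


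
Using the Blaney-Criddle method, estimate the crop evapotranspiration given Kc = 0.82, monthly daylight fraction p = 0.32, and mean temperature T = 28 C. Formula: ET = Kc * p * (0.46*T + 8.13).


ET = Kc * p * (0.46*T + 8.13)
ET = 0.82 * 0.32 * (0.46*28 + 8.13)
ET = 0.82 * 0.32 * 21.0100

5.5130 mm/day


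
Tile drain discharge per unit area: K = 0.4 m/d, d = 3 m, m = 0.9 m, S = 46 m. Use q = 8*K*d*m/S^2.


q = 8*K*d*m/S^2
q = 8*0.4*3*0.9/46^2
q = 8.6400 / 2116

0.0041 m/d


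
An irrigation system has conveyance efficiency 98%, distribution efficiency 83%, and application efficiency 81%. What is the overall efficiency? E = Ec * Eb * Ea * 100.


Ec = 0.98, Eb = 0.83, Ea = 0.81
E = 0.98 * 0.83 * 0.81 * 100 = 65.8854%

65.8854 %


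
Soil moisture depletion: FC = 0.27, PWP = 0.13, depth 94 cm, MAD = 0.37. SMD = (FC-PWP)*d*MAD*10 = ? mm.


SMD = (FC - PWP) * d * MAD * 10
SMD = (0.27 - 0.13) * 94 * 0.37 * 10
SMD = 0.1400 * 94 * 0.37 * 10

48.6920 mm


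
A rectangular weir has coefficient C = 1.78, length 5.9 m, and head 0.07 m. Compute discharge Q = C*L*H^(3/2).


Q = C * L * H^(3/2) = 1.78 * 5.9 * 0.07^1.5 = 1.78 * 5.9 * 0.018520

0.1945 m^3/s


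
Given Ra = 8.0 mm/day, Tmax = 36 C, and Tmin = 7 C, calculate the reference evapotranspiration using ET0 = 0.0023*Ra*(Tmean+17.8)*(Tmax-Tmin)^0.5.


Tmean = (Tmax + Tmin)/2 = (36 + 7)/2 = 21.5
ET0 = 0.0023 * 8.0 * (21.5 + 17.8) * sqrt(36 - 7)
ET0 = 0.0023 * 8.0 * 39.3 * 5.385165

3.8941 mm/day


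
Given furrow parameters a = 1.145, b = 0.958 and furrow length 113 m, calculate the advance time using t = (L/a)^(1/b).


t = (L/a)^(1/b)
t = (113/1.145)^(1/0.958)
t = 98.689956^(1/0.958)

120.6992 min


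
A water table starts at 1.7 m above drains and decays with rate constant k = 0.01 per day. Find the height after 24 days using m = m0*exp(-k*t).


m = m0 * exp(-k*t)
m = 1.7 * exp(-0.01 * 24)
m = 1.7 * exp(-0.2400)

1.3373 m


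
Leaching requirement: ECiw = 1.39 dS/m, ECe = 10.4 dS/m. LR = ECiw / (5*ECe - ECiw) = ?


LR = ECiw / (5*ECe - ECiw)
LR = 1.39 / (5*10.4 - 1.39)
LR = 1.39 / 50.6100

0.0275


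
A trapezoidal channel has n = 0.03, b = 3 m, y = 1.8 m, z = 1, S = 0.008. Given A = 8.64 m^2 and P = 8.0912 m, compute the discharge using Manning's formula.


R = A/P = 8.64/8.0912 = 1.067827
Q = (1/0.03) * 8.64 * 1.067827^(2/3) * 0.008^0.5

26.9115 m^3/s


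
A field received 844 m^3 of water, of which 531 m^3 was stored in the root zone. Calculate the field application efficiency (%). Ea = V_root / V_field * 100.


Ea = V_root / V_field * 100 = 531 / 844 * 100 = 62.9147%

62.9147 %


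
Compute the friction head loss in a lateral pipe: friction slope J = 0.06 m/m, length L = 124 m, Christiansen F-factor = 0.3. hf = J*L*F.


hf = J * L * F = 0.06 * 124 * 0.3 = 2.2320 m

2.2320 m


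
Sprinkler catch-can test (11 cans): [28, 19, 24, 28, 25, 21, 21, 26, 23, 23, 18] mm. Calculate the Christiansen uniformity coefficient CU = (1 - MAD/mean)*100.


mean = 23.272727 mm
MAD = 2.661157 mm
CU = (1 - 2.661157/23.272727)*100

88.5653 %


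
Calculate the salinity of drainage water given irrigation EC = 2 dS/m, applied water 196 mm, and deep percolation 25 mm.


EC_dw = EC_iw * D_iw / D_dw
EC_dw = 2 * 196 / 25
EC_dw = 392 / 25

15.6800 dS/m


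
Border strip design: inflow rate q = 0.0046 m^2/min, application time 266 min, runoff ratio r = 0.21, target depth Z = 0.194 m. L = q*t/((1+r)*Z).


L = q*t/((1+r)*Z)
L = 0.0046*266/((1+0.21)*0.194)
L = 1.2236/0.23474

5.2126 m


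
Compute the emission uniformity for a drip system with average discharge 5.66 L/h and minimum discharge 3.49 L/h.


EU = (q_min/q_avg)*100 = (3.49/5.66)*100 = 61.6608%

61.6608 %


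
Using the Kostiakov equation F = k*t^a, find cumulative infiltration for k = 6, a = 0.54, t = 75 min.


F = k * t^a = 6 * 75^0.54
F = 6 * 10.292789

61.7567 mm


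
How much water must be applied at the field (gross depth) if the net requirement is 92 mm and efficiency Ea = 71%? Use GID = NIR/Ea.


Ea = 71% = 0.71
GID = NIR / Ea = 92 / 0.71 = 129.5775 mm

129.5775 mm


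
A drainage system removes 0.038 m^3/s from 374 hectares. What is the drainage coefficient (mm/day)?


DC = Q * 86400 / (A * 10000) * 1000
DC = 0.038 * 86400 / (374 * 10000) * 1000
DC = 3283200.0000 / 3740000

0.8779 mm/day


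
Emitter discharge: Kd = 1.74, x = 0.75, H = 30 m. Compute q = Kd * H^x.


q = Kd * H^x = 1.74 * 30^0.75 = 1.74 * 12.818610

22.3044 L/h


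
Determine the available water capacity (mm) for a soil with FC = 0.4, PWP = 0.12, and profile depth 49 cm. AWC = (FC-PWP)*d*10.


AWC = (FC - PWP) * d * 10
AWC = (0.4 - 0.12) * 49 * 10
AWC = 0.2800 * 49 * 10

137.2000 mm


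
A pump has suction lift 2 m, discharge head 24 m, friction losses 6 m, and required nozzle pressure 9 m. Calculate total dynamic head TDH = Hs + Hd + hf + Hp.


TDH = Hs + Hd + hf + Hp = 2 + 24 + 6 + 9 = 41

41 m


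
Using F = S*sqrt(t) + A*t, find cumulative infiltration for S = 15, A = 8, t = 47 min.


F = S*sqrt(t) + A*t
F = 15*sqrt(47) + 8*47
F = 15*6.855655 + 376

478.8348 mm


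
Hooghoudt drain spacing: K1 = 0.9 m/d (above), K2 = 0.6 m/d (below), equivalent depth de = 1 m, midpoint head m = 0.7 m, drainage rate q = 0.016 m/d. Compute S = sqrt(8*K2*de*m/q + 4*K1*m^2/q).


S^2 = 8*K2*de*m/q + 4*K1*m^2/q
S^2 = 8*0.6*1*0.7/0.016 + 4*0.9*0.7^2/0.016
S = sqrt(320.2500)

17.8955 m


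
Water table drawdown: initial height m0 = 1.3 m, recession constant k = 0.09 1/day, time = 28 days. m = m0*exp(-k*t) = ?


m = m0 * exp(-k*t)
m = 1.3 * exp(-0.09 * 28)
m = 1.3 * exp(-2.5200)

0.1046 m


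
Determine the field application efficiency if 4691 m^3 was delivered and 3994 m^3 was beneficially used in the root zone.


Ea = V_root / V_field * 100 = 3994 / 4691 * 100 = 85.1418%

85.1418 %


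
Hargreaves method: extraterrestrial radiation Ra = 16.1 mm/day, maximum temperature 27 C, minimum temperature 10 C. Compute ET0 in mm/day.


Tmean = (Tmax + Tmin)/2 = (27 + 10)/2 = 18.5
ET0 = 0.0023 * 16.1 * (18.5 + 17.8) * sqrt(27 - 10)
ET0 = 0.0023 * 16.1 * 36.3 * 4.123106

5.5422 mm/day


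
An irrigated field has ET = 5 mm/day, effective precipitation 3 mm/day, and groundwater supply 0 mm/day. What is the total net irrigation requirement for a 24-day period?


Daily deficit = ET - Pe - GW = 5 - 3 - 0 = 2 mm/day
NIR = 2 * 24 = 48 mm

48.0000 mm


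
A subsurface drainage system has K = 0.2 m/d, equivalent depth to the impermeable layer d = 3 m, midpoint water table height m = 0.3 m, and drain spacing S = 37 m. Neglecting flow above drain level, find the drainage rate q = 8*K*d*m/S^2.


q = 8*K*d*m/S^2
q = 8*0.2*3*0.3/37^2
q = 1.4400 / 1369

0.0011 m/d


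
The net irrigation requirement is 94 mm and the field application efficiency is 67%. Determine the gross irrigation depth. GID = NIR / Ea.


Ea = 67% = 0.67
GID = NIR / Ea = 94 / 0.67 = 140.2985 mm

140.2985 mm


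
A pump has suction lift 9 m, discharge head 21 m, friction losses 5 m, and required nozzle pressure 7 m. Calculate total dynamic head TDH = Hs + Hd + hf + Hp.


TDH = Hs + Hd + hf + Hp = 9 + 21 + 5 + 7 = 42

42 m
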